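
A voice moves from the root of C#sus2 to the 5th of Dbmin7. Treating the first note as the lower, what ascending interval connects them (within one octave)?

C#sus2 has C# as its root, and Dbmin7 has Ab as its 5th.
C# up to Ab is 7 semitones, a whole step narrower than a major sixth, so the interval is diminished.

diminished sixth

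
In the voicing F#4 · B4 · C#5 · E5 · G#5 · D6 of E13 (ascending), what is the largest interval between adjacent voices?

diminished fifth

Adjacent intervals: F#4→B4 = perfect fourth; B4→C#5 = major second; C#5→E5 = minor third; E5→G#5 = major third; G#5→D6 = diminished fifth.
The largest is G#5 to D6, a diminished fifth (6 semitones).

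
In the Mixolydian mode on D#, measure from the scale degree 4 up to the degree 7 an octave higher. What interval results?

The scale runs D# E# F## G# A# B# C#.
Scale degree 4 = G#; scale degree 7 (up an octave) = C#.
From G# to C# is 17 semitones, exactly the perfect eleventh.

perfect 11th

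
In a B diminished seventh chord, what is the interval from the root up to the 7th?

diminished seventh

B°7: B-D-F-Ab.
Root = B; 7th = Ab.
B up to Ab is 9 semitones, a whole step narrower than a major seventh, so the interval is diminished.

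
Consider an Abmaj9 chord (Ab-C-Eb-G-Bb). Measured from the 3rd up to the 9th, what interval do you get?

minor seventh

That puts C below Bb.
7 letter names make it a seventh; at 10 semitones (a half step narrower than major) the quality is minor.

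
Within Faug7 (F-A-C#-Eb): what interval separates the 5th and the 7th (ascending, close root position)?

d3

That puts C# below Eb.
3 letter names make it a third; at 2 semitones (a whole step narrower than major) the quality is diminished.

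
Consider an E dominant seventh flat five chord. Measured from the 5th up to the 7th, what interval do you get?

Spelling the chord: E G# Bb D.
That puts Bb below D.
Bb up to D spans 3 letter names and 4 semitones — a major third.

major 3rd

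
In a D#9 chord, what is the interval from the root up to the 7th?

The chord tones of D# dominant ninth are D#-F##-A#-C#-E#.
That puts D# below C#.
7 letter names make it a seventh; at 10 semitones (a half step narrower than major) the quality is minor.

minor seventh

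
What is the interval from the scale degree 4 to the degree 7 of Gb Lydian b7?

The scale runs Gb Ab Bb C Db Eb Fb.
Scale degree 4 = C; scale degree 7 = Fb.
C up to Fb is 4 semitones, a half step narrower than a perfect fourth, so the interval is diminished.

diminished fourth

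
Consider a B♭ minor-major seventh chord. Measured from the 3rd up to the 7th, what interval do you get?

augmented fifth

Spelling the chord: B♭-D♭-F-A.
That puts D♭ below A.
From D♭ to A: 8 semitones over a fifth = augmented.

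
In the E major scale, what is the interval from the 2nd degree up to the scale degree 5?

E major: E F♯ G♯ A B C♯ D♯.
The 2nd degree is F♯ and the scale degree 5 is B.
From F♯ to B is 5 semitones, exactly the perfect fourth.

perfect fourth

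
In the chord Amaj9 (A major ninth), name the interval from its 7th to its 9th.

Amaj9 is spelled A-C#-E-G#-B.
The 7th is G# and the 9th is B.
From G# to B: 3 semitones over a third = minor.

minor third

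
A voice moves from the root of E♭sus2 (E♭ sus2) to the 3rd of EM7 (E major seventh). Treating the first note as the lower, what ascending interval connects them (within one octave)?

The root of E♭sus2 (E♭ sus2) is E♭; the 3rd of EM7 (E major seventh) is G♯.
E♭ up to G♯ is 5 semitones, a half step wider than a major third, so the interval is augmented.

augmented third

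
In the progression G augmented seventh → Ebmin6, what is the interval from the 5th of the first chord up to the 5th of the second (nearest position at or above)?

diminished sixth

The 5th of G augmented seventh is D#; the 5th of Ebmin6 is Bb.
From D# to Bb: 7 semitones over a sixth = diminished.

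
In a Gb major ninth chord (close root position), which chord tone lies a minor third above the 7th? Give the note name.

Ab

The chord tones of Gbmaj9 are Gb-Bb-Db-F-Ab.
The 7th is F. A minor third above F is Ab.
Ab is the chord's 9th.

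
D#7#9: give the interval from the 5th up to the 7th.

Spelling the chord: D#–F##–A#–C#–E##.
So we need the interval from A# up to C#.
A# up to C# is 3 semitones, a half step narrower than a major third, so the interval is minor.

minor 3rd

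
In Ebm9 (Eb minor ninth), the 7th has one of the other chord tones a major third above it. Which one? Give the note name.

F

Spelling the chord: Eb, Gb, Bb, Db, F.
The 7th is Db. A major third above Db is F.
F is the chord's 9th.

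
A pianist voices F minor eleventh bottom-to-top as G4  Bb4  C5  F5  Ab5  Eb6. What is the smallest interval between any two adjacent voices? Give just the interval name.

Adjacent intervals: G4→Bb4 = minor third; Bb4→C5 = major second; C5→F5 = perfect fourth; F5→Ab5 = minor third; Ab5→Eb6 = perfect fifth.
The smallest is Bb4 to C5, a major second (2 semitones).

M2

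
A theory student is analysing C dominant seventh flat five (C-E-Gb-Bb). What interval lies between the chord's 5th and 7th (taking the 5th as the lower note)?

major third

5th = Gb; 7th = Bb.
From Gb to Bb is 4 semitones, exactly the major third.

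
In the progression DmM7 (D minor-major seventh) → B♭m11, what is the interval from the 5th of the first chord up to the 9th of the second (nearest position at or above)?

DmM7 (D minor-major seventh) has A as its 5th, and B♭m11 has C as its 9th.
3 letter names make it a third; at 3 semitones (a half step narrower than major) the quality is minor.

minor third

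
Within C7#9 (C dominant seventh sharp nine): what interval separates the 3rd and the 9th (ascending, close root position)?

The chord tones of C dominant seventh sharp nine are C-E-G-B♭-D♯.
That puts E below D♯.
From E to D♯ is 11 semitones, exactly the major seventh.

major seventh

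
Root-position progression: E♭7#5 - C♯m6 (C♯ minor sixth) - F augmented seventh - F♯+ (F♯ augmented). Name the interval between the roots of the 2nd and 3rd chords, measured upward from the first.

The roots are C♯ and F.
From C♯ to F: 4 semitones over a fourth = diminished.

d4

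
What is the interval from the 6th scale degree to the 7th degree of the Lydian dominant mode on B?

B lydian dominant: B C♯ D♯ E♯ F♯ G♯ A.
6th scale degree = G♯; scale degree 7 = A.
G♯ up to A is 1 semitone, a half step narrower than a major second, so the interval is minor.

m2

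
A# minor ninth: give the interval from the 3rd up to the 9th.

major seventh

A# minor ninth: A#–C#–E#–G#–B#.
That puts C# below B#.
Counting 7 letters and 11 half steps from C# gives a major seventh.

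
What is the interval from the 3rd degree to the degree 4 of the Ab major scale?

minor second

Ab major: Ab Bb C Db Eb F G.
That puts C below Db.
2 letter names make it a second; at 1 semitone (a half step narrower than major) the quality is minor.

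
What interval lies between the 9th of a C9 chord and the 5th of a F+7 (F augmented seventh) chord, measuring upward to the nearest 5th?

C9 has D as its 9th, and F+7 (F augmented seventh) has C# as its 5th.
D up to C# spans 7 letter names and 11 semitones — a major seventh.

major seventh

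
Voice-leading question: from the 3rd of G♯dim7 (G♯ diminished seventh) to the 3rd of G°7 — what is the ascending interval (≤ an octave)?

diminished 8th

The 3rd of G♯dim7 (G♯ diminished seventh) is B; the 3rd of G°7 is B♭.
B up to B♭ is 11 semitones, a half step narrower than a perfect octave, so the interval is diminished.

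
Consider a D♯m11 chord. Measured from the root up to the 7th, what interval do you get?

D♯ minor eleventh: D♯–F♯–A♯–C♯–E♯–G♯.
Root = D♯; 7th = C♯.
7 letter names make it a seventh; at 10 semitones (a half step narrower than major) the quality is minor.

minor seventh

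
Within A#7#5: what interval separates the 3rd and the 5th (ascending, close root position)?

major 3rd

Spelling the chord: A#-C##-E##-G#.
So we need the interval from C## up to E##.
C## up to E## spans 3 letter names and 4 semitones — a major third.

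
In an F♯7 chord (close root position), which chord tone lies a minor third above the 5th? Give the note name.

E

F♯ dominant seventh: F♯–A♯–C♯–E.
The 5th is C♯. A minor third above C♯ is E.
E is the chord's 7th.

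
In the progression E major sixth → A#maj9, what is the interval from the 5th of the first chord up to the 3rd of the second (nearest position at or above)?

A2

The 5th of E major sixth is B; the 3rd of A#maj9 is C##.
B up to C## is 3 semitones, a half step wider than a major second, so the interval is augmented.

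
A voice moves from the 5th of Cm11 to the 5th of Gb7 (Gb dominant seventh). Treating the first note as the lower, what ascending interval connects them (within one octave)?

diminished 5th

The 5th of Cm11 is G; the 5th of Gb7 (Gb dominant seventh) is Db.
G up to Db is 6 semitones, a half step narrower than a perfect fifth, so the interval is diminished.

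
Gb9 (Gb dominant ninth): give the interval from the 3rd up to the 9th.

Gb dominant ninth is spelled Gb–Bb–Db–Fb–Ab.
That puts Bb below Ab.
From Bb to Ab: 10 semitones over a seventh = minor.

minor seventh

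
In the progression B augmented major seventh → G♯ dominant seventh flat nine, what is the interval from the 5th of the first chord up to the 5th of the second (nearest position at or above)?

minor sixth

The 5th of B augmented major seventh is F𝄪; the 5th of G♯ dominant seventh flat nine is D♯.
From F𝄪 to D♯: 8 semitones over a sixth = minor.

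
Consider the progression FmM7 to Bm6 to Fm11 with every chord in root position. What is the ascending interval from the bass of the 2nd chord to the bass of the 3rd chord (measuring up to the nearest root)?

d5

The roots are B and F.
5 letter names make it a fifth; at 6 semitones (a half step narrower than perfect) the quality is diminished.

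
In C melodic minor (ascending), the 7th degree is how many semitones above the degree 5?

4

The scale is C D Eb F G A B.
G up to B is a major third — 4 semitones.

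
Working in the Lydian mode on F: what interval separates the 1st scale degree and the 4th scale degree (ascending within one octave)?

augmented fourth

F lydian: F G A B C D E.
The 1st scale degree is F and the 4th degree is B.
From F to B: 6 semitones over a fourth = augmented.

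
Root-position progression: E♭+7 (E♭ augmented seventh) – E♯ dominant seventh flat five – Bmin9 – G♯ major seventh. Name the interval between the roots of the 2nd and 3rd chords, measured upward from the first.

The roots are E♯ and B.
From E♯ to B: 6 semitones over a fifth = diminished.

diminished 5th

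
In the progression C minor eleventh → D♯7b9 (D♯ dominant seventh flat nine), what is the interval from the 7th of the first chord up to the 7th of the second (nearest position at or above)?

C minor eleventh has B♭ as its 7th, and D♯7b9 (D♯ dominant seventh flat nine) has C♯ as its 7th.
From B♭ to C♯: 3 semitones over a second = augmented.

augmented second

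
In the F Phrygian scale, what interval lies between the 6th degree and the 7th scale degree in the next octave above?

F phrygian: F Gb Ab Bb C Db Eb.
The 6th degree is Db and the degree 7 (up an octave) is Eb.
Counting 9 letters and 14 half steps from Db gives a major ninth.

M9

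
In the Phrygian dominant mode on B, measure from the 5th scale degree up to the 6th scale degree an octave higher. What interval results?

The scale runs B C D# E F# G A.
5th scale degree = F#; 6th scale degree (up an octave) = G.
F# up to G is 13 semitones, a half step narrower than a major ninth, so the interval is minor.

m9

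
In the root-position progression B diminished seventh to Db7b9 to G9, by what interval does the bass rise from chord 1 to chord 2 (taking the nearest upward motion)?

The roots are B and Db.
3 letter names make it a third; at 2 semitones (a whole step narrower than major) the quality is diminished.

diminished 3rd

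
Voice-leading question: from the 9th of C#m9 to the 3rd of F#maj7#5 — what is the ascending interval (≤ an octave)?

perfect fifth

C#m9 has D# as its 9th, and F#maj7#5 has A# as its 3rd.
Counting 5 letters and 7 half steps from D# gives a perfect fifth.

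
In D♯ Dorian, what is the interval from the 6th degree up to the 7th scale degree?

minor 2nd

The scale runs D♯ E♯ F♯ G♯ A♯ B♯ C♯.
So we need the interval from B♯ up to C♯.
2 letter names make it a second; at 1 semitone (a half step narrower than major) the quality is minor.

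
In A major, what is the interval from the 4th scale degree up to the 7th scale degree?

augmented fourth

The scale runs A B C# D E F# G#.
So we need the interval from D up to G#.
D up to G# is 6 semitones, a half step wider than a perfect fourth, so the interval is augmented.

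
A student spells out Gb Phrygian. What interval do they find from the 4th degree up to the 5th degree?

major 2nd

Gb phrygian: Gb Abb Bbb Cb Db Ebb Fb.
The 4th degree is Cb and the scale degree 5 is Db.
From Cb to Db is 2 semitones, exactly the major second.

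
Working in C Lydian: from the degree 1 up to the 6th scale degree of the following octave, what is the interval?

The scale runs C D E F# G A B.
So we need the interval from C up to A.
From C to A is 21 semitones, exactly the major thirteenth.

major thirteenth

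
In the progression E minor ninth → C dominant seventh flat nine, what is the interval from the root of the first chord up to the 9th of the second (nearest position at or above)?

The root of E minor ninth is E; the 9th of C dominant seventh flat nine is Db.
From E to Db: 9 semitones over a seventh = diminished.

diminished seventh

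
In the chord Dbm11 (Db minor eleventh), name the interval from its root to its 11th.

P11

Spelling the chord: Db-Fb-Ab-Cb-Eb-Gb.
That puts Db below Gb.
From Db to Gb is 17 semitones, exactly the perfect eleventh.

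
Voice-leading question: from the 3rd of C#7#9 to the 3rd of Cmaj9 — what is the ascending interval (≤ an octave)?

d8

C#7#9 has E# as its 3rd, and Cmaj9 has E as its 3rd.
From E# to E: 11 semitones over an octave = diminished.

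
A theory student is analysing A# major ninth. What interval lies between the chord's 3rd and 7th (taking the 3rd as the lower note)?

A#maj9 is spelled A#-C##-E#-G##-B#.
3rd = C##; 7th = G##.
From C## to G## is 7 semitones, exactly the perfect fifth.

perfect 5th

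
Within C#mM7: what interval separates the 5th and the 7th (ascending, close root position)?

Spelling the chord: C#, E, G#, B#.
That puts G# below B#.
Counting 3 letters and 4 half steps from G# gives a major third.

M3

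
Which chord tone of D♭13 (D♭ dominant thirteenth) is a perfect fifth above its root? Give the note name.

Spelling the chord: D♭ F A♭ C♭ E♭ B♭.
The root is D♭. A perfect fifth above D♭ is A♭.
A♭ is the chord's 5th.

Ab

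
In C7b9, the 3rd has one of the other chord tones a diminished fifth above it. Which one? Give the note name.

C7b9 (C dominant seventh flat nine): C E G B♭ D♭.
The 3rd is E. A diminished fifth above E is B♭.
B♭ is the chord's 7th.

Bb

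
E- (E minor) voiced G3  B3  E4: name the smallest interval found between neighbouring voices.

Adjacent intervals: G3→B3 = major third; B3→E4 = perfect fourth.
The smallest is G3 to B3, a major third (4 semitones).

major third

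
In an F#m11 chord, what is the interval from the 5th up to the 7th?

minor third

Spelling the chord: F# A C# E G# B.
5th = C#; 7th = E.
3 letter names make it a third; at 3 semitones (a half step narrower than major) the quality is minor.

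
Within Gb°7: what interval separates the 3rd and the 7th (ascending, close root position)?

diminished fifth

Gbdim7: Gb Bbb Dbb Fbb.
That puts Bbb below Fbb.
5 letter names make it a fifth; at 6 semitones (a half step narrower than perfect) the quality is diminished.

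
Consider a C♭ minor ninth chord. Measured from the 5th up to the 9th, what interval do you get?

perfect fifth

The chord tones of C♭m9 (C♭ minor ninth) are C♭ E𝄫 G♭ B𝄫 D♭.
That puts G♭ below D♭.
Counting 5 letters and 7 half steps from G♭ gives a perfect fifth.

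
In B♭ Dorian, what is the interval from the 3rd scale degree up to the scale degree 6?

Spelling B♭ Dorian: B♭ C D♭ E♭ F G A♭.
3rd scale degree = D♭; scale degree 6 = G.
From D♭ to G: 6 semitones over a fourth = augmented.

augmented fourth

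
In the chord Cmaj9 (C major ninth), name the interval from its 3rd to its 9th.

minor seventh

C major ninth: C, E, G, B, D.
The 3rd is E and the 9th is D.
From E to D: 10 semitones over a seventh = minor.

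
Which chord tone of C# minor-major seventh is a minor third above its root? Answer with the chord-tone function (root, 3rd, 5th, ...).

3rd

C# minor-major seventh: C# E G# B#.
The root is C#. A minor third above C# is E.
E is the chord's 3rd.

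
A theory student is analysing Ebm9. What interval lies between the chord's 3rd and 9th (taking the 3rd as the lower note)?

major seventh

Ebm9: Eb Gb Bb Db F.
That puts Gb below F.
Counting 7 letters and 11 half steps from Gb gives a major seventh.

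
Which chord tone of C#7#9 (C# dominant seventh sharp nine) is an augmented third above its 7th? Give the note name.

Spelling the chord: C#–E#–G#–B–D##.
The 7th is B. An augmented third above B is D##.
D## is the chord's 9th.

D##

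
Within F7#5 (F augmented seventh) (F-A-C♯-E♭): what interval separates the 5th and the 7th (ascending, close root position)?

The 5th is C♯ and the 7th is E♭.
3 letter names make it a third; at 2 semitones (a whole step narrower than major) the quality is diminished.

diminished 3rd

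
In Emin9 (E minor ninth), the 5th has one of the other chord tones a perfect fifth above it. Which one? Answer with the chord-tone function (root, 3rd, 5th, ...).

Spelling the chord: E, G, B, D, F♯.
The 5th is B. A perfect fifth above B is F♯.
F♯ is the chord's 9th.

9th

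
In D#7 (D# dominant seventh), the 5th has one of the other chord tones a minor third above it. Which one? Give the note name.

C#

Spelling the chord: D#-F##-A#-C#.
The 5th is A#. A minor third above A# is C#.
C# is the chord's 7th.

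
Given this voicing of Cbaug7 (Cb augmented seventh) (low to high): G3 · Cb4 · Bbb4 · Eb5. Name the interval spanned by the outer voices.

The outer voices are G3 and Eb5.
From G to Eb: 20 semitones over a thirteenth = minor.

minor 13th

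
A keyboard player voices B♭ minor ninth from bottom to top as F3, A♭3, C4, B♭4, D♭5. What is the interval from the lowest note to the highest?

The outer voices are F3 and D♭5.
From F to D♭: 20 semitones over a thirteenth = minor.

minor 13th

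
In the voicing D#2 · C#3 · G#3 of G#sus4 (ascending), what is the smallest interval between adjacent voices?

Adjacent intervals: D#2→C#3 = minor seventh; C#3→G#3 = perfect fifth.
The smallest is C#3 to G#3, a perfect fifth (7 semitones).

perfect 5th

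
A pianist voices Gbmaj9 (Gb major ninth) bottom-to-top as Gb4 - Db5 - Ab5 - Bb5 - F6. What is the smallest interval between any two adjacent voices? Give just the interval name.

major second

Adjacent intervals: Gb4→Db5 = perfect fifth; Db5→Ab5 = perfect fifth; Ab5→Bb5 = major second; Bb5→F6 = perfect fifth.
The smallest is Ab5 to Bb5, a major second (2 semitones).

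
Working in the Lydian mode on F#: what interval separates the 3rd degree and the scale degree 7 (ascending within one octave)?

The scale runs F# G# A# B# C# D# E#.
3rd degree = A#; scale degree 7 = E#.
Counting 5 letters and 7 half steps from A# gives a perfect fifth.

perfect 5th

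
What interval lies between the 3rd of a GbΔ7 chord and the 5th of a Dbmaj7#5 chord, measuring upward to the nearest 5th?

major 7th

GbΔ7 has Bb as its 3rd, and Dbmaj7#5 has A as its 5th.
Bb up to A spans 7 letter names and 11 semitones — a major seventh.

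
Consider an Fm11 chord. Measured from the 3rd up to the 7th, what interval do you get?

Spelling the chord: F–Ab–C–Eb–G–Bb.
So we need the interval from Ab up to Eb.
From Ab to Eb is 7 semitones, exactly the perfect fifth.

perfect 5th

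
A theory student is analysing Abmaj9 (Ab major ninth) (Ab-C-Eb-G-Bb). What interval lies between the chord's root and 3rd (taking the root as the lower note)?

So we need the interval from Ab up to C.
From Ab to C is 4 semitones, exactly the major third.

major third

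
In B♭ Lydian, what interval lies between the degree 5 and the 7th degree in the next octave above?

major tenth

Spelling B♭ Lydian: B♭ C D E F G A.
That puts F below A.
F up to A spans 10 letter names and 16 semitones — a major tenth.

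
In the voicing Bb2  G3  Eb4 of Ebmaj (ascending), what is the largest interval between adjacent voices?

Adjacent intervals: Bb2→G3 = major sixth; G3→Eb4 = minor sixth.
The largest is Bb2 to G3, a major sixth (9 semitones).

major 6th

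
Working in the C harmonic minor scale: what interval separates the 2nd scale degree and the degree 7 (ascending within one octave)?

major sixth

The scale runs C D Eb F G Ab B.
So we need the interval from D up to B.
D up to B spans 6 letter names and 9 semitones — a major sixth.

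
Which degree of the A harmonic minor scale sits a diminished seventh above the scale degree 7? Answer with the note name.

The scale is A B C D E F G♯.
The scale degree 7 is G♯; a diminished seventh above that is F — scale degree 6.

F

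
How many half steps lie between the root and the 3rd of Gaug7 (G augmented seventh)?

G+7 (G augmented seventh) is spelled G, B, D♯, F.
G to B is a major third: 4 semitones.

4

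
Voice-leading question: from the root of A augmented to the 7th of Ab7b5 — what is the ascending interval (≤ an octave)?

diminished 7th

The root of A augmented is A; the 7th of Ab7b5 is Gb.
7 letter names make it a seventh; at 9 semitones (a whole step narrower than major) the quality is diminished.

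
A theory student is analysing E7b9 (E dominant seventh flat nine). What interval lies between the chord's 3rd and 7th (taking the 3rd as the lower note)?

E7b9: E-G♯-B-D-F.
So we need the interval from G♯ up to D.
G♯ up to D is 6 semitones, a half step narrower than a perfect fifth, so the interval is diminished.

diminished fifth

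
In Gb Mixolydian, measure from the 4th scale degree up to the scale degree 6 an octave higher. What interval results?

major tenth

The scale runs Gb Ab Bb Cb Db Eb Fb.
That puts Cb below Eb.
From Cb to Eb is 16 semitones, exactly the major tenth.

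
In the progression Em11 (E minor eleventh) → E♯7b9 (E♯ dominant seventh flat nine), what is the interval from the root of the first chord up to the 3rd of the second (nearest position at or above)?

The root of Em11 (E minor eleventh) is E; the 3rd of E♯7b9 (E♯ dominant seventh flat nine) is G𝄪.
3 letter names make it a third; at 5 semitones (a half step wider than major) the quality is augmented.

augmented third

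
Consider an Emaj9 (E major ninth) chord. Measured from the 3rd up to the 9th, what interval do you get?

minor seventh

E major ninth is spelled E, G#, B, D#, F#.
So we need the interval from G# up to F#.
From G# to F#: 10 semitones over a seventh = minor.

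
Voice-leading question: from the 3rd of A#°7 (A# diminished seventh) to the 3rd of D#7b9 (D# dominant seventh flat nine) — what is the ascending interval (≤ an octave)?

augmented 4th

A#°7 (A# diminished seventh) has C# as its 3rd, and D#7b9 (D# dominant seventh flat nine) has F## as its 3rd.
From C# to F##: 6 semitones over a fourth = augmented.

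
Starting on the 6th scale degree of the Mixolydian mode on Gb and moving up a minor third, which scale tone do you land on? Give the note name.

Gb

The scale is Gb Ab Bb Cb Db Eb Fb.
The 6th scale degree is Eb; a minor third above that is Gb — scale degree 1.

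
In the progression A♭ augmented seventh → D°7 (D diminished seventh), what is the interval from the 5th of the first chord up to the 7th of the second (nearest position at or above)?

d6

A♭ augmented seventh has E as its 5th, and D°7 (D diminished seventh) has C♭ as its 7th.
6 letter names make it a sixth; at 7 semitones (a whole step narrower than major) the quality is diminished.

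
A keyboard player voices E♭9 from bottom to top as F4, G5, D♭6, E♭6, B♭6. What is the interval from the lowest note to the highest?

perfect 18th

The outer voices are F4 and B♭6.
Counting 18 letters and 29 half steps from F gives a perfect 18th.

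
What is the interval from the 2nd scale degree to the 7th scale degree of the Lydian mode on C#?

major sixth

The scale runs C# D# E# F## G# A# B#.
The 2nd scale degree is D# and the scale degree 7 is B#.
From D# to B# is 9 semitones, exactly the major sixth.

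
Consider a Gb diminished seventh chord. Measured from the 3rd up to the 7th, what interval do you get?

Gbdim7: Gb Bbb Dbb Fbb.
So we need the interval from Bbb up to Fbb.
5 letter names make it a fifth; at 6 semitones (a half step narrower than perfect) the quality is diminished.

d5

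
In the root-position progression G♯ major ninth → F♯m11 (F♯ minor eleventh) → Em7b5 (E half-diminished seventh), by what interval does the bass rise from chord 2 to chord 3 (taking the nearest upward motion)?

The roots are F♯ and E.
From F♯ to E: 10 semitones over a seventh = minor.

minor seventh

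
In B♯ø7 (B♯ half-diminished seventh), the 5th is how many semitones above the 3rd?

3

Spelling the chord: B♯, D♯, F♯, A♯.
D♯ to F♯ is a minor third: 3 semitones.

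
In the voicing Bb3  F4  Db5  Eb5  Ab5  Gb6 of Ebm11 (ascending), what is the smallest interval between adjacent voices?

major second

Adjacent intervals: Bb3→F4 = perfect fifth; F4→Db5 = minor sixth; Db5→Eb5 = major second; Eb5→Ab5 = perfect fourth; Ab5→Gb6 = minor seventh.
The smallest is Db5 to Eb5, a major second (2 semitones).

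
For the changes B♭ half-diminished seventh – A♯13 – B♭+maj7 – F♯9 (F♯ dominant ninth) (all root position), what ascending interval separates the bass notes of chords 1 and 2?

The roots are B♭ and A♯.
7 letter names make it a seventh; at 12 semitones (a half step wider than major) the quality is augmented.

augmented seventh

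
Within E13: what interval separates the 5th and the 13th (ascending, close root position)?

M9

E dominant thirteenth is spelled E-G#-B-D-F#-C#.
5th = B; 13th = C#.
B up to C# spans 9 letter names and 14 semitones — a major ninth.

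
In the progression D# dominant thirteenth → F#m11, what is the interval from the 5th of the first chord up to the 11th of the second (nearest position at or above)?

The 5th of D# dominant thirteenth is A#; the 11th of F#m11 is B.
From A# to B: 1 semitone over a second = minor.

minor second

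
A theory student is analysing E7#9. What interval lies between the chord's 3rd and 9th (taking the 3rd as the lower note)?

The chord tones of E dominant seventh sharp nine are E-G#-B-D-F##.
So we need the interval from G# up to F##.
Counting 7 letters and 11 half steps from G# gives a major seventh.

major seventh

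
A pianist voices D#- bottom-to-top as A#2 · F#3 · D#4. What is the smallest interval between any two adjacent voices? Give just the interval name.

Adjacent intervals: A#2→F#3 = minor sixth; F#3→D#4 = major sixth.
The smallest is A#2 to F#3, a minor sixth (8 semitones).

minor sixth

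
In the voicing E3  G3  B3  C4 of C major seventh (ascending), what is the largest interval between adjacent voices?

Adjacent intervals: E3→G3 = minor third; G3→B3 = major third; B3→C4 = minor second.
The largest is G3 to B3, a major third (4 semitones).

M3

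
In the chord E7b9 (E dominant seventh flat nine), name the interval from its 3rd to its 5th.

E7b9 (E dominant seventh flat nine) is spelled E G♯ B D F.
That puts G♯ below B.
G♯ up to B is 3 semitones, a half step narrower than a major third, so the interval is minor.

minor third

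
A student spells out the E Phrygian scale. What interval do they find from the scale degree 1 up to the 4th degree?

perfect 4th

E phrygian: E F G A B C D.
The scale degree 1 is E and the 4th scale degree is A.
From E to A is 5 semitones, exactly the perfect fourth.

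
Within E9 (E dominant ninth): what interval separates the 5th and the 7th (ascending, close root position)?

minor third

The chord tones of E dominant ninth are E G# B D F#.
That puts B below D.
From B to D: 3 semitones over a third = minor.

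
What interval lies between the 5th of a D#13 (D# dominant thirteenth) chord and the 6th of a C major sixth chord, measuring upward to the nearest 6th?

The 5th of D#13 (D# dominant thirteenth) is A#; the 6th of C major sixth is A.
A# up to A is 11 semitones, a half step narrower than a perfect octave, so the interval is diminished.

diminished 8th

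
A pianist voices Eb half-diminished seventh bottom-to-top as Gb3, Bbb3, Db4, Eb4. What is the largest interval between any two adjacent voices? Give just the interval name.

Adjacent intervals: Gb3→Bbb3 = minor third; Bbb3→Db4 = major third; Db4→Eb4 = major second.
The largest is Bbb3 to Db4, a major third (4 semitones).

major third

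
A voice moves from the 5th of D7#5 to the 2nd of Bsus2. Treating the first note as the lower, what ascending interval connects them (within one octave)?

minor 3rd

D7#5 has A# as its 5th, and Bsus2 has C# as its 2nd.
A# up to C# is 3 semitones, a half step narrower than a major third, so the interval is minor.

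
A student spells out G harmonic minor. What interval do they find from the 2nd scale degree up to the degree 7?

Spelling G harmonic minor: G A B♭ C D E♭ F♯.
That puts A below F♯.
A up to F♯ spans 6 letter names and 9 semitones — a major sixth.

major 6th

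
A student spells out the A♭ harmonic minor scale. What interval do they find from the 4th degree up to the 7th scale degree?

augmented 4th

The scale runs A♭ B♭ C♭ D♭ E♭ F♭ G.
4th degree = D♭; 7th degree = G.
From D♭ to G: 6 semitones over a fourth = augmented.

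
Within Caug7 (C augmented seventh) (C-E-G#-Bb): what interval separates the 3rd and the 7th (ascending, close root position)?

diminished fifth

So we need the interval from E up to Bb.
5 letter names make it a fifth; at 6 semitones (a half step narrower than perfect) the quality is diminished.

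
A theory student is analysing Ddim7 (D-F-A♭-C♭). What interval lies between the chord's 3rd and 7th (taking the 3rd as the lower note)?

3rd = F; 7th = C♭.
5 letter names make it a fifth; at 6 semitones (a half step narrower than perfect) the quality is diminished.

diminished 5th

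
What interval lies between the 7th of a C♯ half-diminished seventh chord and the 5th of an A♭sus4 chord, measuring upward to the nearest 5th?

diminished fourth

C♯ half-diminished seventh has B as its 7th, and A♭sus4 has E♭ as its 5th.
4 letter names make it a fourth; at 4 semitones (a half step narrower than perfect) the quality is diminished.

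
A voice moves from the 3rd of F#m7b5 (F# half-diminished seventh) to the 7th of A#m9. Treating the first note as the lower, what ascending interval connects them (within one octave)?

F#m7b5 (F# half-diminished seventh) has A as its 3rd, and A#m9 has G# as its 7th.
From A to G# is 11 semitones, exactly the major seventh.

major seventh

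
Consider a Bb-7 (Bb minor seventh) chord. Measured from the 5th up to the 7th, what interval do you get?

The chord tones of Bbm7 (Bb minor seventh) are Bb Db F Ab.
5th = F; 7th = Ab.
From F to Ab: 3 semitones over a third = minor.

minor third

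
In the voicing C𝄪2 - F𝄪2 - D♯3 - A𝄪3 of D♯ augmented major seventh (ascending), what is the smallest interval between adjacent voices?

P4

Adjacent intervals: C𝄪2→F𝄪2 = perfect fourth; F𝄪2→D♯3 = minor sixth; D♯3→A𝄪3 = augmented fifth.
The smallest is C𝄪2 to F𝄪2, a perfect fourth (5 semitones).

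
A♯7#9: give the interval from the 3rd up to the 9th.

major seventh

A♯ dominant seventh sharp nine is spelled A♯, C𝄪, E♯, G♯, B𝄪.
That puts C𝄪 below B𝄪.
Counting 7 letters and 11 half steps from C𝄪 gives a major seventh.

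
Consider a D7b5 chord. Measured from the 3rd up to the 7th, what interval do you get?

diminished fifth

Spelling the chord: D, F#, Ab, C.
That puts F# below C.
5 letter names make it a fifth; at 6 semitones (a half step narrower than perfect) the quality is diminished.
This 3–7 tritone is the characteristic tension at the heart of the dominant sound.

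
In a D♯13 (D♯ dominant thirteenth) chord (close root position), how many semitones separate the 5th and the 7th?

D♯ dominant thirteenth is spelled D♯, F𝄪, A♯, C♯, E♯, B♯.
A♯ to C♯ is a minor third: 3 semitones.

3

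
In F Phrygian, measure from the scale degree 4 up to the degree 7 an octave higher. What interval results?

perfect eleventh

Spelling F Phrygian: F Gb Ab Bb C Db Eb.
The scale degree 4 is Bb and the 7th degree (up an octave) is Eb.
Counting 11 letters and 17 half steps from Bb gives a perfect eleventh.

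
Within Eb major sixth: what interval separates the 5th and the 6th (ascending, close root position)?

major second

Eb6 is spelled Eb-G-Bb-C.
5th = Bb; 6th = C.
From Bb to C is 2 semitones, exactly the major second.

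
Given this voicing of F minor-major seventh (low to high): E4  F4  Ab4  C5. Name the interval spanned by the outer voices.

minor sixth

The outer voices are E4 and C5.
From E to C: 8 semitones over a sixth = minor.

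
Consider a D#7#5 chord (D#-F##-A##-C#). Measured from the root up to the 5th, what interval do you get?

augmented fifth

The root is D# and the 5th is A##.
From D# to A##: 8 semitones over a fifth = augmented.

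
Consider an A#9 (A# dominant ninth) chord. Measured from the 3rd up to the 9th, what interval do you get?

minor 7th

A#9 is spelled A#–C##–E#–G#–B#.
That puts C## below B#.
7 letter names make it a seventh; at 10 semitones (a half step narrower than major) the quality is minor.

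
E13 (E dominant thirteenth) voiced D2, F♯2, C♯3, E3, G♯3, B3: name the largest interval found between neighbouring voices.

perfect 5th

Adjacent intervals: D2→F♯2 = major third; F♯2→C♯3 = perfect fifth; C♯3→E3 = minor third; E3→G♯3 = major third; G♯3→B3 = minor third.
The largest is F♯2 to C♯3, a perfect fifth (7 semitones).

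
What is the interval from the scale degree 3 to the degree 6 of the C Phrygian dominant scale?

diminished 4th

The scale runs C Db E F G Ab Bb.
Scale degree 3 = E; 6th degree = Ab.
E up to Ab is 4 semitones, a half step narrower than a perfect fourth, so the interval is diminished.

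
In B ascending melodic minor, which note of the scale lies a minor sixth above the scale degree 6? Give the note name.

E

The scale is B C♯ D E F♯ G♯ A♯.
The scale degree 6 is G♯; a minor sixth above that is E — scale degree 4.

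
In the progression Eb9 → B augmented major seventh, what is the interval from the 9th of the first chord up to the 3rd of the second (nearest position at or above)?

augmented sixth

The 9th of Eb9 is F; the 3rd of B augmented major seventh is D#.
From F to D#: 10 semitones over a sixth = augmented.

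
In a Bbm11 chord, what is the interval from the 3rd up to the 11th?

major 9th

Bbm11 (Bb minor eleventh): Bb, Db, F, Ab, C, Eb.
3rd = Db; 11th = Eb.
Db up to Eb spans 9 letter names and 14 semitones — a major ninth.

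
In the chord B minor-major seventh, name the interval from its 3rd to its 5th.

Bm(maj7) (B minor-major seventh): B–D–F♯–A♯.
The 3rd is D and the 5th is F♯.
Counting 3 letters and 4 half steps from D gives a major third.

major third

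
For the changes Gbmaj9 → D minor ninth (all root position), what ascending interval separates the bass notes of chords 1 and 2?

A5

The roots are Gb and D.
From Gb to D: 8 semitones over a fifth = augmented.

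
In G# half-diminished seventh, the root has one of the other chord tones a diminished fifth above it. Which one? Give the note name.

D

G# half-diminished seventh is spelled G#–B–D–F#.
The root is G#. A diminished fifth above G# is D.
D is the chord's 5th.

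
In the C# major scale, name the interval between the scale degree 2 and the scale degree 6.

The scale runs C# D# E# F# G# A# B#.
So we need the interval from D# up to A#.
From D# to A# is 7 semitones, exactly the perfect fifth.

P5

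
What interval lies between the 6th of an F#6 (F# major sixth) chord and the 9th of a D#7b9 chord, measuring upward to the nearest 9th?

minor second

F#6 (F# major sixth) has D# as its 6th, and D#7b9 has E as its 9th.
D# up to E is 1 semitone, a half step narrower than a major second, so the interval is minor.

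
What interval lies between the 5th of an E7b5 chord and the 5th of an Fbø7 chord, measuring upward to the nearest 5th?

diminished second

The 5th of E7b5 is Bb; the 5th of Fbø7 is Cbb.
Bb up to Cbb is 0 semitones, a whole step narrower than a major second, so the interval is diminished.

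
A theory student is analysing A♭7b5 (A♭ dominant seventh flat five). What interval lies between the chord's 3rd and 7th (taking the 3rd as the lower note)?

A♭7b5 is spelled A♭ C E𝄫 G♭.
So we need the interval from C up to G♭.
C up to G♭ is 6 semitones, a half step narrower than a perfect fifth, so the interval is diminished.

d5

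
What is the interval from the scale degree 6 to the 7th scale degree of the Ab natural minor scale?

Ab natural minor: Ab Bb Cb Db Eb Fb Gb.
The scale degree 6 is Fb and the 7th scale degree is Gb.
From Fb to Gb is 2 semitones, exactly the major second.

major second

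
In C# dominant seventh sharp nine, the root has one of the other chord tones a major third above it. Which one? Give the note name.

C#7#9: C#, E#, G#, B, D##.
The root is C#. A major third above C# is E#.
E# is the chord's 3rd.

E#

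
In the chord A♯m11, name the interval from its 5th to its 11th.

A♯m11 is spelled A♯-C♯-E♯-G♯-B♯-D♯.
5th = E♯; 11th = D♯.
7 letter names make it a seventh; at 10 semitones (a half step narrower than major) the quality is minor.

m7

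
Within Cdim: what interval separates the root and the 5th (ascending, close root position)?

d5

C diminished is spelled C, Eb, Gb.
The root is C and the 5th is Gb.
5 letter names make it a fifth; at 6 semitones (a half step narrower than perfect) the quality is diminished.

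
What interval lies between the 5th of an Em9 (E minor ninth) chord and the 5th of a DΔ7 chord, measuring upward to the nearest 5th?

Em9 (E minor ninth) has B as its 5th, and DΔ7 has A as its 5th.
From B to A: 10 semitones over a seventh = minor.

minor 7th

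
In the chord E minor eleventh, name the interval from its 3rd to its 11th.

major 9th

Spelling the chord: E, G, B, D, F♯, A.
3rd = G; 11th = A.
G up to A spans 9 letter names and 14 semitones — a major ninth.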